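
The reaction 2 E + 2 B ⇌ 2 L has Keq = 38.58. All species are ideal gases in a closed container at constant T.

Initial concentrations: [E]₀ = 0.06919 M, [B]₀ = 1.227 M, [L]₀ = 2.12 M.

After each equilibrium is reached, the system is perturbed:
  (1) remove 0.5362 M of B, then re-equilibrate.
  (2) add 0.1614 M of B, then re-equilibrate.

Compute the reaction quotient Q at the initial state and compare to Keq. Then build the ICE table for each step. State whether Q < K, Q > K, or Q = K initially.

Q₀ = 623.6 vs Keq = 38.58 ⇒ Q>K, reverse
Step 1:
                    E           B           L
  Initial     0.06919       1.227        2.12
  Change       0.1587      0.1587     -0.1587
  Equil        0.2279       1.386       1.961
  solve Keq expr → x = -0.07934; check Q = 38.58
Then remove 0.5362 M of B.
Step 2:
                    E           B           L
  Initial      0.2279      0.8495       1.961
  Change      0.09186     0.09186    -0.09186
  Equil        0.3197      0.9413       1.869
  solve Keq expr → x = -0.04593; check Q = 38.58
Then add 0.1614 M of B.
Step 3:
                    E           B           L
  Initial      0.3197       1.103       1.869
  Change     -0.03329    -0.03329     0.03329
  Equil        0.2864       1.069       1.903
  solve Keq expr → x = 0.01664; check Q = 38.58

Q₀ = 623.6; Q > K (proceeds reverse)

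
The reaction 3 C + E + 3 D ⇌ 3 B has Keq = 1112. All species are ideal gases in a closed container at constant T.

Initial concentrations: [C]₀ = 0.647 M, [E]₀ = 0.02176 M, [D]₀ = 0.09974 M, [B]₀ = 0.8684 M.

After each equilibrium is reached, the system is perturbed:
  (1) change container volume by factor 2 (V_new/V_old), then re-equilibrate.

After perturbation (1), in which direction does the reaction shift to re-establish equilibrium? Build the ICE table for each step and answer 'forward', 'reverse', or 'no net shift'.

Q₀ = 1.1199e+05 vs Keq = 1112 ⇒ Q>K, reverse
Step 1:
                    C           E           D           B
  I             0.647     0.02176     0.09974      0.8684
  C            0.1291     0.04305      0.1291     -0.1291
  E            0.7761     0.06481      0.2289      0.7393
  solve Keq expr → x = -0.04305; check Q = 1112
Then change container volume by factor 2 (V_new/V_old).
Step 2:
                    C           E           D           B
  I            0.3881      0.0324      0.1144      0.3696
  C           0.06162     0.02054     0.06162    -0.06162
  E            0.4497     0.05294      0.1761       0.308
  solve Keq expr → x = -0.02054; check Q = 1112

Direction: reverse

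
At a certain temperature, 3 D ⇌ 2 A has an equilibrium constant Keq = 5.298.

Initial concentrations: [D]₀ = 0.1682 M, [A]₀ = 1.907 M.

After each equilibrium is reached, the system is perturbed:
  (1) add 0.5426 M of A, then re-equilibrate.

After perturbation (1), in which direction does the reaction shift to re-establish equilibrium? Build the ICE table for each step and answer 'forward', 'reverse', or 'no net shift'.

Q₀ = 764.2 vs Keq = 5.298 ⇒ Q>K, reverse
Step 1:
                  D         A
  Initial    0.1682     1.907
  Change     0.5884   -0.3923
  Equil      0.7566     1.515
  solve Keq expr → x = -0.1961; check Q = 5.298
Then add 0.5426 M of A.
Step 2:
                  D         A
  Initial    0.7566     2.057
  Change     0.1425  -0.09502
  Equil      0.8991     1.962
  solve Keq expr → x = -0.04751; check Q = 5.298

Direction: reverse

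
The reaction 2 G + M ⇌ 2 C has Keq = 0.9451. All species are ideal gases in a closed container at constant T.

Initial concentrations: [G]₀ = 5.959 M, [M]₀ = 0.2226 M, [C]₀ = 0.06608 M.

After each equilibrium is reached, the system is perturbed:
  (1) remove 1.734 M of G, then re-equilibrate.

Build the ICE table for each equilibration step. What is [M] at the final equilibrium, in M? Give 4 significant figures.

[M]_eq = 0.01663 M

Q₀ = 5.5242e-04 vs Keq = 0.9451 ⇒ Q<K, forward
Step 1:
                   G          M          C
  I            5.959     0.2226    0.06608
  C          -0.4283    -0.2141     0.4283
  E            5.531   0.008454     0.4944
  solve Keq expr → x = 0.2141; check Q = 0.9451
Then remove 1.734 M of G.
Step 2:
                   G          M          C
  I            3.797   0.008454     0.4944
  C          0.01635   0.008175   -0.01635
  E            3.813    0.01663      0.478
  solve Keq expr → x = -0.008175; check Q = 0.9451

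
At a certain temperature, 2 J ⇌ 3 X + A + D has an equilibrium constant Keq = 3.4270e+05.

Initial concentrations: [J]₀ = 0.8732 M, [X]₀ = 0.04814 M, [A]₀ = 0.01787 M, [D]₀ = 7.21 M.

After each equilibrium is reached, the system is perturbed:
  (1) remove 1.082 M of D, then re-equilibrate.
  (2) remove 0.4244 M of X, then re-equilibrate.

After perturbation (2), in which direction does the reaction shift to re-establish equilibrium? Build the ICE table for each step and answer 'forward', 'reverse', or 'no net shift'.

Q₀ = 1.8852e-05 vs Keq = 3.4270e+05 ⇒ Q<K, forward
Step 1:
                   J          X          A          D
  init        0.8732    0.04814    0.01787       7.21
  Δ          -0.8682      1.302     0.4341     0.4341
  eq        0.004983       1.35      0.452      7.644
  solve Keq expr → x = 0.4341; check Q = 3.4270e+05
Then remove 1.082 M of D.
Step 2:
                   J          X          A          D
  init      0.004983       1.35      0.452      6.562
  Δ       -3.6234e-04 5.4350e-04 1.8117e-04 1.8117e-04
  eq        0.004621      1.351     0.4522      6.562
  solve Keq expr → x = 1.8117e-04; check Q = 3.4270e+05
Then remove 0.4244 M of X.
Step 3:
                   J          X          A          D
  init      0.004621     0.9266     0.4522      6.562
  Δ         -0.00198   0.002971 9.9018e-04 9.9018e-04
  eq         0.00264     0.9296     0.4531      6.563
  solve Keq expr → x = 9.9018e-04; check Q = 3.4270e+05

Direction: forward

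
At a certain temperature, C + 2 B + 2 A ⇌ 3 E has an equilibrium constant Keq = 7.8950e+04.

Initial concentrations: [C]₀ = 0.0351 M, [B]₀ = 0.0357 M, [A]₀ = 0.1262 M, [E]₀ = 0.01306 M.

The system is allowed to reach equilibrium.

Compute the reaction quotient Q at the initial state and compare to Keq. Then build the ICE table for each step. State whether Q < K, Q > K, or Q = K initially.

Q₀ = 3.127; Q < K (proceeds forward)

Q₀ = 3.127 vs Keq = 7.8950e+04 ⇒ Q<K, forward
Step 1:
                    C           B           A           E
  Initial      0.0351      0.0357      0.1262     0.01306
  Change     -0.01583    -0.03166    -0.03166     0.04749
  Equil       0.01927     0.00404     0.09454     0.06055
  solve Keq expr → x = 0.01583; check Q = 7.8950e+04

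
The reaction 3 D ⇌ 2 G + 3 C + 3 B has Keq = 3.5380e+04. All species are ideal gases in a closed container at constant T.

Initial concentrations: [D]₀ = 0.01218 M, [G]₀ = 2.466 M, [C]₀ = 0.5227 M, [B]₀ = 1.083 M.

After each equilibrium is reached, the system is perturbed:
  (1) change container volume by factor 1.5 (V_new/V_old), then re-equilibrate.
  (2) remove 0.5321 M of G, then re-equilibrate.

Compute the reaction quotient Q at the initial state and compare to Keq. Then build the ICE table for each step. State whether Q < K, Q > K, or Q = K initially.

Q₀ = 6.1050e+05; Q > K (proceeds reverse)

Q₀ = 6.1050e+05 vs Keq = 3.5380e+04 ⇒ Q>K, reverse
Step 1:
                   D          G          C          B
  I          0.01218      2.466     0.5227      1.083
  C          0.01764   -0.01176   -0.01764   -0.01764
  E          0.02982      2.454     0.5051      1.065
  solve Keq expr → x = -0.00588; check Q = 3.5380e+04
Then change container volume by factor 1.5 (V_new/V_old).
Step 2:
                   D          G          C          B
  I          0.01988      1.636     0.3367     0.7102
  C        -0.009323   0.006215   0.009323   0.009323
  E          0.01056      1.642      0.346     0.7196
  solve Keq expr → x = 0.003108; check Q = 3.5380e+04
Then remove 0.5321 M of G.
Step 3:
                   D          G          C          B
  I          0.01056       1.11      0.346     0.7196
  C        -0.002336   0.001558   0.002336   0.002336
  E         0.008222      1.112     0.3484     0.7219
  solve Keq expr → x = 7.7879e-04; check Q = 3.5380e+04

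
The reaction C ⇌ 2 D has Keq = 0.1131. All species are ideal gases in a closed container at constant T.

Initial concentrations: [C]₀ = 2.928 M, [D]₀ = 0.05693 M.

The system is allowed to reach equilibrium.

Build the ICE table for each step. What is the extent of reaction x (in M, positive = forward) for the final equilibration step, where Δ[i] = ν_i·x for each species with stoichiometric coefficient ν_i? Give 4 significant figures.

x = 0.2469 M

Q₀ = 0.001107 vs Keq = 0.1131 ⇒ Q<K, forward
Step 1:
                   C          D
  Initial      2.928    0.05693
  Change     -0.2469     0.4937
  Equil        2.681     0.5507
  solve Keq expr → x = 0.2469; check Q = 0.1131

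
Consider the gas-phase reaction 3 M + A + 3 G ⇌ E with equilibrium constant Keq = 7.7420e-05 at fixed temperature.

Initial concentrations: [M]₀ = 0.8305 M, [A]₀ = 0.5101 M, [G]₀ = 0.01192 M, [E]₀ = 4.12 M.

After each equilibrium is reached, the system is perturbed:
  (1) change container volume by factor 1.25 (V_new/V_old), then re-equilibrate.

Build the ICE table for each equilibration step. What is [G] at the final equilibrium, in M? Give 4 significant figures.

[G]_eq = 4.486 M

Q₀ = 8.3252e+06 vs Keq = 7.7420e-05 ⇒ Q>K, reverse
Step 1:
                  M         A         G         E
  init       0.8305    0.5101   0.01192      4.12
  Δ           4.627     1.542     4.627    -1.542
  eq          5.457     2.052     4.639     2.578
  solve Keq expr → x = -1.542; check Q = 7.7420e-05
Then change container volume by factor 1.25 (V_new/V_old).
Step 2:
                  M         A         G         E
  init        4.366     1.642     3.711     2.062
  Δ          0.7748    0.2583    0.7748   -0.2583
  eq          5.141       1.9     4.486     1.804
  solve Keq expr → x = -0.2583; check Q = 7.7420e-05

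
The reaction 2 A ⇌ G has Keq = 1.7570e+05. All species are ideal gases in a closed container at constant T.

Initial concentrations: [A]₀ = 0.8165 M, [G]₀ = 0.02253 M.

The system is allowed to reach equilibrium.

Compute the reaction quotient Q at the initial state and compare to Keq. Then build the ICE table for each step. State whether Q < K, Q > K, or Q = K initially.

Q₀ = 0.03379; Q < K (proceeds forward)

Q₀ = 0.03379 vs Keq = 1.7570e+05 ⇒ Q<K, forward
Step 1:
                  A         G
  init       0.8165   0.02253
  Δ         -0.8149    0.4075
  eq       0.001564      0.43
  solve Keq expr → x = 0.4075; check Q = 1.7570e+05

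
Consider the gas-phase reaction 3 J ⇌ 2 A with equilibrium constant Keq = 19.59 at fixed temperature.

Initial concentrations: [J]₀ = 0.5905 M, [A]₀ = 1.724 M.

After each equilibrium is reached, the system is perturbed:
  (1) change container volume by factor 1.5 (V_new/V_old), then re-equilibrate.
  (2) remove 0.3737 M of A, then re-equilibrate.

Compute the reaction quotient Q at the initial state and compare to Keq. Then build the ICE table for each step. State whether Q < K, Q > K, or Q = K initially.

Q₀ = 14.43 vs Keq = 19.59 ⇒ Q<K, forward
Step 1:
                   J          A
  I           0.5905      1.724
  C         -0.05026    0.03351
  E           0.5402      1.758
  solve Keq expr → x = 0.01675; check Q = 19.59
Then change container volume by factor 1.5 (V_new/V_old).
Step 2:
                   J          A
  I           0.3602      1.172
  C          0.04505   -0.03003
  E           0.4052      1.142
  solve Keq expr → x = -0.01502; check Q = 19.59
Then remove 0.3737 M of A.
Step 3:
                   J          A
  I           0.4052     0.7679
  C          -0.0799    0.05327
  E           0.3253     0.8212
  solve Keq expr → x = 0.02663; check Q = 19.59

Q₀ = 14.43; Q < K (proceeds forward)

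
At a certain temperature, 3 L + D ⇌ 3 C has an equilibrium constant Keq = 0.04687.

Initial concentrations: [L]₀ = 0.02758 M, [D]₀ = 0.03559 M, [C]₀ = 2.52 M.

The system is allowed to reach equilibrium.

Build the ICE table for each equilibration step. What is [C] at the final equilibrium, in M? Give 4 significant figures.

[C]_eq = 0.6114 M

Q₀ = 2.1433e+07 vs Keq = 0.04687 ⇒ Q>K, reverse
Step 1:
                  L         D         C
  I         0.02758   0.03559      2.52
  C           1.909    0.6362    -1.909
  E           1.936    0.6718    0.6114
  solve Keq expr → x = -0.6362; check Q = 0.04687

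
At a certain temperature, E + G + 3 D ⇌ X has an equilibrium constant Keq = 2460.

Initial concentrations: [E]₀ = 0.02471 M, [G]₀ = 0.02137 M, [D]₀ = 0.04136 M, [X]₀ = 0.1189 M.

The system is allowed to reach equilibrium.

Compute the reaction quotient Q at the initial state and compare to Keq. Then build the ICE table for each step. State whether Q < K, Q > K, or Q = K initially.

Q₀ = 3.1825e+06 vs Keq = 2460 ⇒ Q>K, reverse
Step 1:
                    E           G           D           X
  init        0.02471     0.02137     0.04136      0.1189
  Δ           0.04681     0.04681      0.1404    -0.04681
  eq          0.07152     0.06818      0.1818     0.07209
  solve Keq expr → x = -0.04681; check Q = 2460

Q₀ = 3.1825e+06; Q > K (proceeds reverse)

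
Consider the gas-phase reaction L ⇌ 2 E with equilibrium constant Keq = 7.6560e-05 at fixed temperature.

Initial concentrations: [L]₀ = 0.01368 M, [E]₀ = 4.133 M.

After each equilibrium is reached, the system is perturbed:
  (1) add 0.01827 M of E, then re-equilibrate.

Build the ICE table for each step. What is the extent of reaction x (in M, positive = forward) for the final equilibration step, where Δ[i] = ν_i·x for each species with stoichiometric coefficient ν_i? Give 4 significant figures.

x = -0.009121 M

Q₀ = 1249 vs Keq = 7.6560e-05 ⇒ Q>K, reverse
Step 1:
                   L          E
  Initial    0.01368      4.133
  Change        2.06      -4.12
  Equil        2.074     0.0126
  solve Keq expr → x = -2.06; check Q = 7.6560e-05
Then add 0.01827 M of E.
Step 2:
                   L          E
  Initial      2.074    0.03087
  Change    0.009121   -0.01824
  Equil        2.083    0.01263
  solve Keq expr → x = -0.009121; check Q = 7.6560e-05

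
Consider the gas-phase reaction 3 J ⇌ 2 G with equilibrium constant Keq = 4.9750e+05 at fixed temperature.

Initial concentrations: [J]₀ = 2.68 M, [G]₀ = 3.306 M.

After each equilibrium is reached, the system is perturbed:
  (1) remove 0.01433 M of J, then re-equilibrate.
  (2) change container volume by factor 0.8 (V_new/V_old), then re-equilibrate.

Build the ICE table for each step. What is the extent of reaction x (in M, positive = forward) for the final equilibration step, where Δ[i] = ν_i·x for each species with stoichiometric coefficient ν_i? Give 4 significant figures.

Q₀ = 0.5678 vs Keq = 4.9750e+05 ⇒ Q<K, forward
Step 1:
                  J         G
  init         2.68     3.306
  Δ          -2.643     1.762
  eq        0.03723     5.068
  solve Keq expr → x = 0.8809; check Q = 4.9750e+05
Then remove 0.01433 M of J.
Step 2:
                  J         G
  init       0.0229     5.068
  Δ         0.01428 -0.009522
  eq        0.03719     5.058
  solve Keq expr → x = -0.004761; check Q = 4.9750e+05
Then change container volume by factor 0.8 (V_new/V_old).
Step 3:
                  J         G
  init      0.04649     6.323
  Δ       -0.003322  0.002215
  eq        0.04316     6.325
  solve Keq expr → x = 0.001107; check Q = 4.9750e+05

x = 0.001107 M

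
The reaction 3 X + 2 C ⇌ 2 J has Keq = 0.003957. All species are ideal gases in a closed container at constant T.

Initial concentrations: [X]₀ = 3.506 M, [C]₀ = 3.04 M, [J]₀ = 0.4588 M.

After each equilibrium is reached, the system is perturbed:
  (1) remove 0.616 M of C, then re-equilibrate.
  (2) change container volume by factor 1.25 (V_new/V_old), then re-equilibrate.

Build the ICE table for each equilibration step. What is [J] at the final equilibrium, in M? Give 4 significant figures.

Q₀ = 5.2852e-04 vs Keq = 0.003957 ⇒ Q<K, forward
Step 1:
                   X          C          J
  Initial      3.506       3.04     0.4588
  Change     -0.5723    -0.3815     0.3815
  Equil        2.934      2.658     0.8403
  solve Keq expr → x = 0.1908; check Q = 0.003957
Then remove 0.616 M of C.
Step 2:
                   X          C          J
  Initial      2.934      2.042     0.8403
  Change      0.1584     0.1056    -0.1056
  Equil        3.092      2.148     0.7347
  solve Keq expr → x = -0.0528; check Q = 0.003957
Then change container volume by factor 1.25 (V_new/V_old).
Step 3:
                   X          C          J
  Initial      2.474      1.718     0.5878
  Change      0.1515      0.101     -0.101
  Equil        2.625      1.819     0.4868
  solve Keq expr → x = -0.05049; check Q = 0.003957

[J]_eq = 0.4868 M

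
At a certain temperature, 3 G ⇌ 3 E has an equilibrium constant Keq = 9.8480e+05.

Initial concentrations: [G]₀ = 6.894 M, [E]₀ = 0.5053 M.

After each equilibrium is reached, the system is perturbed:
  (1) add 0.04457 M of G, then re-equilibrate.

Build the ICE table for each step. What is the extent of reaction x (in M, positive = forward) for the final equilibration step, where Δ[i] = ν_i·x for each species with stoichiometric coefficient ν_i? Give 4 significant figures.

x = 0.01471 M

Q₀ = 3.9376e-04 vs Keq = 9.8480e+05 ⇒ Q<K, forward
Step 1:
                    G           E
  Initial       6.894      0.5053
  Change        -6.82        6.82
  Equil       0.07363       7.326
  solve Keq expr → x = 2.273; check Q = 9.8480e+05
Then add 0.04457 M of G.
Step 2:
                    G           E
  Initial      0.1182       7.326
  Change     -0.04413     0.04413
  Equil       0.07408        7.37
  solve Keq expr → x = 0.01471; check Q = 9.8480e+05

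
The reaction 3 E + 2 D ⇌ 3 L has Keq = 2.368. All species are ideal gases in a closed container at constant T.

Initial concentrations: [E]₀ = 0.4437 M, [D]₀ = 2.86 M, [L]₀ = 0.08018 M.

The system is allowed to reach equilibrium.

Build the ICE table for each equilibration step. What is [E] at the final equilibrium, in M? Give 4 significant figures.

Q₀ = 7.2144e-04 vs Keq = 2.368 ⇒ Q<K, forward
Step 1:
                    E           D           L
  I            0.4437        2.86     0.08018
  C           -0.2966     -0.1977      0.2966
  E            0.1471       2.662      0.3767
  solve Keq expr → x = 0.09885; check Q = 2.368

[E]_eq = 0.1471 M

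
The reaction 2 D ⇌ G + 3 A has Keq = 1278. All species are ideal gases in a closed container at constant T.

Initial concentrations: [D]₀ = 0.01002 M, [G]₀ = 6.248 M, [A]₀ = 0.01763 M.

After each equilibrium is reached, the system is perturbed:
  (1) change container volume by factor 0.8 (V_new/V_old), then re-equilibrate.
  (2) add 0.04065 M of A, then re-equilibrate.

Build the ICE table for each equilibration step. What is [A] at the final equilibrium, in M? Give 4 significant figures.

Q₀ = 0.341 vs Keq = 1278 ⇒ Q<K, forward
Step 1:
                  D         G         A
  Initial   0.01002     6.248   0.01763
  Change  -0.009619  0.004809   0.01443
  Equil   4.0149e-04     6.253   0.03206
  solve Keq expr → x = 0.004809; check Q = 1278
Then change container volume by factor 0.8 (V_new/V_old).
Step 2:
                  D         G         A
  Initial 5.0186e-04     7.816   0.04007
  Change  1.2120e-04 -6.0599e-05 -1.8180e-04
  Equil   6.2306e-04     7.816   0.03989
  solve Keq expr → x = -6.0599e-05; check Q = 1278
Then add 0.04065 M of A.
Step 3:
                  D         G         A
  Initial 6.2306e-04     7.816   0.08054
  Change   0.001109 -5.5464e-04 -0.001664
  Equil    0.001732     7.815   0.07888
  solve Keq expr → x = -5.5464e-04; check Q = 1278

[A]_eq = 0.07888 M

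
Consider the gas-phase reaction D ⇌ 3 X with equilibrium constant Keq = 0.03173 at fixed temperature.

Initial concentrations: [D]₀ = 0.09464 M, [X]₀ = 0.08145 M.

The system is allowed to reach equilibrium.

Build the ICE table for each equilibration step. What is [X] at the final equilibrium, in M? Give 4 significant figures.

[X]_eq = 0.1346 M

Q₀ = 0.00571 vs Keq = 0.03173 ⇒ Q<K, forward
Step 1:
                    D           X
  init        0.09464     0.08145
  Δ          -0.01773     0.05318
  eq          0.07691      0.1346
  solve Keq expr → x = 0.01773; check Q = 0.03173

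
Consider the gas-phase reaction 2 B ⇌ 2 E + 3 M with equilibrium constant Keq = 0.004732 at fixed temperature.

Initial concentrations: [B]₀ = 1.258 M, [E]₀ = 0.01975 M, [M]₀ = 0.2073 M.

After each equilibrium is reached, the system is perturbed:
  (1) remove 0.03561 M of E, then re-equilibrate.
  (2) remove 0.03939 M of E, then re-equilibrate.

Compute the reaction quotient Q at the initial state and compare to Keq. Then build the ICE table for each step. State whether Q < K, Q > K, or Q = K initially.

Q₀ = 2.1957e-06; Q < K (proceeds forward)

Q₀ = 2.1957e-06 vs Keq = 0.004732 ⇒ Q<K, forward
Step 1:
                    B           E           M
  init          1.258     0.01975      0.2073
  Δ           -0.1914      0.1914       0.287
  eq            1.067      0.2111      0.4943
  solve Keq expr → x = 0.09568; check Q = 0.004732
Then remove 0.03561 M of E.
Step 2:
                    B           E           M
  init          1.067      0.1755      0.4943
  Δ          -0.01707     0.01707     0.02561
  eq             1.05      0.1926      0.5199
  solve Keq expr → x = 0.008537; check Q = 0.004732
Then remove 0.03939 M of E.
Step 3:
                    B           E           M
  init           1.05      0.1532      0.5199
  Δ          -0.02025     0.02025     0.03038
  eq            1.029      0.1734      0.5503
  solve Keq expr → x = 0.01013; check Q = 0.004732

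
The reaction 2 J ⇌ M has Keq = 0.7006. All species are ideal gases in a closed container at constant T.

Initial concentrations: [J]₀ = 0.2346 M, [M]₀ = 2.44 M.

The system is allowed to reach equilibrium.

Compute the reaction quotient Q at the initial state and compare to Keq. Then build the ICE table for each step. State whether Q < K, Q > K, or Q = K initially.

Q₀ = 44.33; Q > K (proceeds reverse)

Q₀ = 44.33 vs Keq = 0.7006 ⇒ Q>K, reverse
Step 1:
                   J          M
  Initial     0.2346       2.44
  Change       1.352    -0.6761
  Equil        1.587      1.764
  solve Keq expr → x = -0.6761; check Q = 0.7006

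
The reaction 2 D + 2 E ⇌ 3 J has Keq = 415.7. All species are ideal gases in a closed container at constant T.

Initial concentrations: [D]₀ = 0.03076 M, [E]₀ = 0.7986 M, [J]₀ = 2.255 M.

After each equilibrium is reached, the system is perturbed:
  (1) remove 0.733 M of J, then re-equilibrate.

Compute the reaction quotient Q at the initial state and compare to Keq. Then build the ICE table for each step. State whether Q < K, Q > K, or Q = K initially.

Q₀ = 1.9002e+04 vs Keq = 415.7 ⇒ Q>K, reverse
Step 1:
                  D         E         J
  init      0.03076    0.7986     2.255
  Δ          0.1266    0.1266   -0.1899
  eq         0.1573    0.9252     2.065
  solve Keq expr → x = -0.06329; check Q = 415.7
Then remove 0.733 M of J.
Step 2:
                  D         E         J
  init       0.1573    0.9252     1.332
  Δ        -0.06094  -0.06094   0.09141
  eq        0.09639    0.8642     1.424
  solve Keq expr → x = 0.03047; check Q = 415.7

Q₀ = 1.9002e+04; Q > K (proceeds reverse)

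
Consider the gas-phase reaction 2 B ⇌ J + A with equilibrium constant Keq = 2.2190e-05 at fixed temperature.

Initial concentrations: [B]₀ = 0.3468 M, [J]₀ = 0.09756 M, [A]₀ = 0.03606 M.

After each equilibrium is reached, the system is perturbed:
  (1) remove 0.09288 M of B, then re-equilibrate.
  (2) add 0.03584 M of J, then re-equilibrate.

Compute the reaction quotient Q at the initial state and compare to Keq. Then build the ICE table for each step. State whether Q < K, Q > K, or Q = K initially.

Q₀ = 0.02925 vs Keq = 2.2190e-05 ⇒ Q>K, reverse
Step 1:
                   B          J          A
  I           0.3468    0.09756    0.03606
  C          0.07199     -0.036     -0.036
  E           0.4188    0.06156 6.3217e-05
  solve Keq expr → x = -0.036; check Q = 2.2190e-05
Then remove 0.09288 M of B.
Step 2:
                   B          J          A
  I           0.3259    0.06156 6.3217e-05
  C       4.9808e-05 -2.4904e-05 -2.4904e-05
  E            0.326    0.06154 3.8313e-05
  solve Keq expr → x = -2.4904e-05; check Q = 2.2190e-05
Then add 0.03584 M of J.
Step 3:
                   B          J          A
  I            0.326    0.09738 3.8313e-05
  C       2.8187e-05 -1.4093e-05 -1.4093e-05
  E            0.326    0.09736 2.4220e-05
  solve Keq expr → x = -1.4093e-05; check Q = 2.2190e-05

Q₀ = 0.02925; Q > K (proceeds reverse)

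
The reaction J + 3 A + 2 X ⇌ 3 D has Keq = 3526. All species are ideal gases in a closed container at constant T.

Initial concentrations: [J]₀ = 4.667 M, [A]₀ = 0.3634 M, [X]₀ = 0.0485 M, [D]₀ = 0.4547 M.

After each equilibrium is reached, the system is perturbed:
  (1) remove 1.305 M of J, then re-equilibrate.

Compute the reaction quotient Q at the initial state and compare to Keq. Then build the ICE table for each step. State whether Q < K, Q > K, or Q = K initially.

Q₀ = 178.4 vs Keq = 3526 ⇒ Q<K, forward
Step 1:
                    J           A           X           D
  I             4.667      0.3634      0.0485      0.4547
  C          -0.01633      -0.049    -0.03266       0.049
  E             4.651      0.3144     0.01584      0.5037
  solve Keq expr → x = 0.01633; check Q = 3526
Then remove 1.305 M of J.
Step 2:
                    J           A           X           D
  I             3.346      0.3144     0.01584      0.5037
  C          0.001166    0.003499    0.002333   -0.003499
  E             3.347      0.3179     0.01817      0.5002
  solve Keq expr → x = -0.001166; check Q = 3526

Q₀ = 178.4; Q < K (proceeds forward)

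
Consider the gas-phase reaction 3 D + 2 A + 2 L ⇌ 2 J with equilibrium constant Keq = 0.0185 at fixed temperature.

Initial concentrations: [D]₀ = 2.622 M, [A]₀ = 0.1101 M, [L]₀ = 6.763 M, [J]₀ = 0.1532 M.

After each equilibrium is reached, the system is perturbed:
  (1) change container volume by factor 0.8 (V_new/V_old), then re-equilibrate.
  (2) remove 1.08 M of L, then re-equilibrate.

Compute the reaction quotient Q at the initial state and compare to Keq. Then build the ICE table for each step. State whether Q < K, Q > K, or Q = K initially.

Q₀ = 0.002348; Q < K (proceeds forward)

Q₀ = 0.002348 vs Keq = 0.0185 ⇒ Q<K, forward
Step 1:
                   D          A          L          J
  I            2.622     0.1101      6.763     0.1532
  C         -0.08105   -0.05403   -0.05403    0.05403
  E            2.541    0.05607      6.709     0.2072
  solve Keq expr → x = 0.02702; check Q = 0.0185
Then change container volume by factor 0.8 (V_new/V_old).
Step 2:
                   D          A          L          J
  I            3.176    0.07009      8.386      0.259
  C         -0.03771   -0.02514   -0.02514    0.02514
  E            3.138    0.04494      8.361     0.2842
  solve Keq expr → x = 0.01257; check Q = 0.0185
Then remove 1.08 M of L.
Step 3:
                   D          A          L          J
  I            3.138    0.04494      7.281     0.2842
  C         0.008165   0.005443   0.005443  -0.005443
  E            3.147    0.05039      7.287     0.2787
  solve Keq expr → x = -0.002722; check Q = 0.0185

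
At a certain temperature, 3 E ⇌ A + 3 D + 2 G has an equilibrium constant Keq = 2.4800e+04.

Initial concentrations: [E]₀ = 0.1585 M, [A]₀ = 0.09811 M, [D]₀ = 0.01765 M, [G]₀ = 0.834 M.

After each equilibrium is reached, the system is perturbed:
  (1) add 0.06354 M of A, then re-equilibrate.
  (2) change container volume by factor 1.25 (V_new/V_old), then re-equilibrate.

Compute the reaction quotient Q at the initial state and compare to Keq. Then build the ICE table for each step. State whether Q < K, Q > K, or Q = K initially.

Q₀ = 9.4231e-05; Q < K (proceeds forward)

Q₀ = 9.4231e-05 vs Keq = 2.4800e+04 ⇒ Q<K, forward
Step 1:
                  E         A         D         G
  I          0.1585   0.09811   0.01765     0.834
  C         -0.1555   0.05183    0.1555    0.1037
  E        0.003021    0.1499    0.1731    0.9377
  solve Keq expr → x = 0.05183; check Q = 2.4800e+04
Then add 0.06354 M of A.
Step 2:
                  E         A         D         G
  I        0.003021    0.2135    0.1731    0.9377
  C       3.6915e-04 -1.2305e-04 -3.6915e-04 -2.4610e-04
  E        0.003391    0.2134    0.1728    0.9374
  solve Keq expr → x = -1.2305e-04; check Q = 2.4800e+04
Then change container volume by factor 1.25 (V_new/V_old).
Step 3:
                  E         A         D         G
  I        0.002712    0.1707    0.1382    0.7499
  C       -5.3269e-04 1.7756e-04 5.3269e-04 3.5513e-04
  E         0.00218    0.1709    0.1387    0.7503
  solve Keq expr → x = 1.7756e-04; check Q = 2.4800e+04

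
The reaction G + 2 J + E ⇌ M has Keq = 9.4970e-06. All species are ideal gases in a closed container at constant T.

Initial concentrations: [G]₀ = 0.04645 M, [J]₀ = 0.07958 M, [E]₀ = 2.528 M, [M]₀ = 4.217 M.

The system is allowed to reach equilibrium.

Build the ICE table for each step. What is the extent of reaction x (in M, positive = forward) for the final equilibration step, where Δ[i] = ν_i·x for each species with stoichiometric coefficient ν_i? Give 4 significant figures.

Q₀ = 5671 vs Keq = 9.4970e-06 ⇒ Q>K, reverse
Step 1:
                   G          J          E          M
  Initial    0.04645    0.07958      2.528      4.217
  Change       4.198      8.395      4.198     -4.198
  Equil        4.244      8.475      6.726    0.01947
  solve Keq expr → x = -4.198; check Q = 9.4970e-06

x = -4.198 M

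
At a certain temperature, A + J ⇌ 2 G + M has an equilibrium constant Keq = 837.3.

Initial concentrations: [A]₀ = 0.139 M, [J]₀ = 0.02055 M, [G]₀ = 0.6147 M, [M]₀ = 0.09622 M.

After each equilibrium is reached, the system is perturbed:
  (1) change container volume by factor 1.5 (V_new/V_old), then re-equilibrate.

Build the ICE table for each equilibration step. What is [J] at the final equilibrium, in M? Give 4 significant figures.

[J]_eq = 2.2331e-04 M

Q₀ = 12.73 vs Keq = 837.3 ⇒ Q<K, forward
Step 1:
                    A           J           G           M
  I             0.139     0.02055      0.6147     0.09622
  C          -0.02005    -0.02005      0.0401     0.02005
  E             0.119  5.0053e-04      0.6548      0.1163
  solve Keq expr → x = 0.02005; check Q = 837.3
Then change container volume by factor 1.5 (V_new/V_old).
Step 2:
                    A           J           G           M
  I            0.0793  3.3369e-04      0.4365     0.07751
  C       -1.1038e-04 -1.1038e-04  2.2075e-04  1.1038e-04
  E           0.07919  2.2331e-04      0.4368     0.07762
  solve Keq expr → x = 1.1038e-04; check Q = 837.3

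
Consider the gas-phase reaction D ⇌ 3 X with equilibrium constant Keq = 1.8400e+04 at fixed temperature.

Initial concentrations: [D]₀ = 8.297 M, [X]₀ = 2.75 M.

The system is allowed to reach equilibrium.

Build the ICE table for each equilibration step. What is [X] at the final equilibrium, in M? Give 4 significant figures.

Q₀ = 2.507 vs Keq = 1.8400e+04 ⇒ Q<K, forward
Step 1:
                    D           X
  init          8.297        2.75
  Δ            -7.441       22.32
  eq           0.8565       25.07
  solve Keq expr → x = 7.441; check Q = 1.8400e+04

[X]_eq = 25.07 M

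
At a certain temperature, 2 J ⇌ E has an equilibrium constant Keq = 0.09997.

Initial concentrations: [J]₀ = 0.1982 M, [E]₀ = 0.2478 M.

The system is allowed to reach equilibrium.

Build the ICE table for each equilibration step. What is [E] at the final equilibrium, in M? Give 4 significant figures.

Q₀ = 6.308 vs Keq = 0.09997 ⇒ Q>K, reverse
Step 1:
                    J           E
  init         0.1982      0.2478
  Δ            0.4193     -0.2097
  eq           0.6175     0.03813
  solve Keq expr → x = -0.2097; check Q = 0.09997

[E]_eq = 0.03813 M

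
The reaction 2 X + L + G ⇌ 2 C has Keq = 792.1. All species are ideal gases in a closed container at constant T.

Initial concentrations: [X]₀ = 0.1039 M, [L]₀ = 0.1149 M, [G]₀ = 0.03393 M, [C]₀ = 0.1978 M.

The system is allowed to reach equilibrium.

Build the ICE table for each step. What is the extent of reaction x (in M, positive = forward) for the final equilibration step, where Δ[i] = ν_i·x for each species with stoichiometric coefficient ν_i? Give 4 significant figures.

Q₀ = 929.6 vs Keq = 792.1 ⇒ Q>K, reverse
Step 1:
                  X         L         G         C
  I          0.1039    0.1149   0.03393    0.1978
  C        0.003346  0.001673  0.001673 -0.003346
  E          0.1072    0.1166    0.0356    0.1945
  solve Keq expr → x = -0.001673; check Q = 792.1

x = -0.001673 M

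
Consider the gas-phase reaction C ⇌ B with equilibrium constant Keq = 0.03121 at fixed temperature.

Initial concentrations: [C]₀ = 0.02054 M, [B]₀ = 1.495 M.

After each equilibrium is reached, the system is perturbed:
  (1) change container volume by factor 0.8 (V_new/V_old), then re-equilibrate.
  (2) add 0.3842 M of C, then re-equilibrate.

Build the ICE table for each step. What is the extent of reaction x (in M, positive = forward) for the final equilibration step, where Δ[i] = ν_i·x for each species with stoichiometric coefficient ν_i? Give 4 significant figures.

Q₀ = 72.78 vs Keq = 0.03121 ⇒ Q>K, reverse
Step 1:
                   C          B
  Initial    0.02054      1.495
  Change       1.449     -1.449
  Equil         1.47    0.04587
  solve Keq expr → x = -1.449; check Q = 0.03121
Then change container volume by factor 0.8 (V_new/V_old).
Step 2:
                   C          B
  Initial      1.837    0.05734
  Change           0          0
  Equil        1.837    0.05734
  solve Keq expr → x = 0; check Q = 0.03121
Then add 0.3842 M of C.
Step 3:
                   C          B
  Initial      2.221    0.05734
  Change    -0.01163    0.01163
  Equil         2.21    0.06896
  solve Keq expr → x = 0.01163; check Q = 0.03121

x = 0.01163 M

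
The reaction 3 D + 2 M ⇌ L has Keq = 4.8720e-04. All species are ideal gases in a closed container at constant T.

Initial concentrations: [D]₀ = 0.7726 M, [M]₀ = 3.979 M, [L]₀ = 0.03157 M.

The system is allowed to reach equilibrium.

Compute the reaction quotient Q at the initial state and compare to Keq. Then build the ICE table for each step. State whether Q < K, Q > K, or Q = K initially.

Q₀ = 0.004324; Q > K (proceeds reverse)

Q₀ = 0.004324 vs Keq = 4.8720e-04 ⇒ Q>K, reverse
Step 1:
                  D         M         L
  init       0.7726     3.979   0.03157
  Δ         0.07998   0.05332  -0.02666
  eq         0.8526     4.032  0.004909
  solve Keq expr → x = -0.02666; check Q = 4.8720e-04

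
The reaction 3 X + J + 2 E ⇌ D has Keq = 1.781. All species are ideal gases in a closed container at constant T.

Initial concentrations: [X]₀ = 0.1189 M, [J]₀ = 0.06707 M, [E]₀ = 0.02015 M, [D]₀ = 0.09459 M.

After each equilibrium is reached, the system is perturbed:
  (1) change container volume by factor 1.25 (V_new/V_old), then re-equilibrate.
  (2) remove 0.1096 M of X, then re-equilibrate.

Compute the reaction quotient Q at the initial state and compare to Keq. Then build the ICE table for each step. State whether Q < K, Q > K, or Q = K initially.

Q₀ = 2.0664e+06; Q > K (proceeds reverse)

Q₀ = 2.0664e+06 vs Keq = 1.781 ⇒ Q>K, reverse
Step 1:
                   X          J          E          D
  init        0.1189    0.06707    0.02015    0.09459
  Δ           0.2814     0.0938     0.1876    -0.0938
  eq          0.4003     0.1609     0.2077 7.9307e-04
  solve Keq expr → x = -0.0938; check Q = 1.781
Then change container volume by factor 1.25 (V_new/V_old).
Step 2:
                   X          J          E          D
  init        0.3202     0.1287     0.1662 6.3446e-04
  Δ         0.001264 4.2125e-04 8.4251e-04 -4.2125e-04
  eq          0.3215     0.1291      0.167 2.1320e-04
  solve Keq expr → x = -4.2125e-04; check Q = 1.781
Then remove 0.1096 M of X.
Step 3:
                   X          J          E          D
  init        0.2119     0.1291      0.167 2.1320e-04
  Δ       4.5442e-04 1.5147e-04 3.0294e-04 -1.5147e-04
  eq          0.2124     0.1293     0.1673 6.1732e-05
  solve Keq expr → x = -1.5147e-04; check Q = 1.781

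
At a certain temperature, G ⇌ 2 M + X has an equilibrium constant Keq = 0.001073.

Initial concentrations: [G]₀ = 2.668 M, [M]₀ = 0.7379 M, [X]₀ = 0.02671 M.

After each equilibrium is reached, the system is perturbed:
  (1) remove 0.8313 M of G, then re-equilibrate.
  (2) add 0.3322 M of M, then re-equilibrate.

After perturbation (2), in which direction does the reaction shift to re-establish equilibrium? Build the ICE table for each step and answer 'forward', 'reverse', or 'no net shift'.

Direction: reverse

Q₀ = 0.005451 vs Keq = 0.001073 ⇒ Q>K, reverse
Step 1:
                  G         M         X
  I           2.668    0.7379   0.02671
  C         0.02076  -0.04152  -0.02076
  E           2.689    0.6964  0.005949
  solve Keq expr → x = -0.02076; check Q = 0.001073
Then remove 0.8313 M of G.
Step 2:
                  G         M         X
  I           1.857    0.6964  0.005949
  C        0.001793 -0.003585 -0.001793
  E           1.859    0.6928  0.004157
  solve Keq expr → x = -0.001793; check Q = 0.001073
Then add 0.3322 M of M.
Step 3:
                  G         M         X
  I           1.859     1.025  0.004157
  C        0.002239 -0.004477 -0.002239
  E           1.861     1.021  0.001918
  solve Keq expr → x = -0.002239; check Q = 0.001073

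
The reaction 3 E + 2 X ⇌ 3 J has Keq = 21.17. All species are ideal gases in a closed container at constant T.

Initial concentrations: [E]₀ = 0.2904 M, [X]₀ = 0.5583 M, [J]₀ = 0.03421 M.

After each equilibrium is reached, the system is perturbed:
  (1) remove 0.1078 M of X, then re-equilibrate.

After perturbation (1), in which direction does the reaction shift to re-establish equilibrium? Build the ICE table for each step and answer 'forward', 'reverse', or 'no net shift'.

Q₀ = 0.005245 vs Keq = 21.17 ⇒ Q<K, forward
Step 1:
                    E           X           J
  I            0.2904      0.5583     0.03421
  C           -0.1664     -0.1109      0.1664
  E             0.124      0.4474      0.2006
  solve Keq expr → x = 0.05547; check Q = 21.17
Then remove 0.1078 M of X.
Step 2:
                    E           X           J
  I             0.124      0.3396      0.2006
  C           0.01302    0.008681    -0.01302
  E             0.137      0.3482      0.1876
  solve Keq expr → x = -0.004341; check Q = 21.17

Direction: reverse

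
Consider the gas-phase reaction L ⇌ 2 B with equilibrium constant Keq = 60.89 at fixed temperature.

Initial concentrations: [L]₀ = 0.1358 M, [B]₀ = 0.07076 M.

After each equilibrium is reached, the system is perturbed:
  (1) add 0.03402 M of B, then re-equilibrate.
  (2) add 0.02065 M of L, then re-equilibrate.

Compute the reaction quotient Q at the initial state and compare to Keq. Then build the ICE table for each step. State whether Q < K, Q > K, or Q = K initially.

Q₀ = 0.03687 vs Keq = 60.89 ⇒ Q<K, forward
Step 1:
                   L          B
  init        0.1358    0.07076
  Δ          -0.1339     0.2678
  eq        0.001883     0.3386
  solve Keq expr → x = 0.1339; check Q = 60.89
Then add 0.03402 M of B.
Step 2:
                   L          B
  init      0.001883     0.3726
  Δ       3.8788e-04 -7.7575e-04
  eq        0.002271     0.3718
  solve Keq expr → x = -3.8788e-04; check Q = 60.89
Then add 0.02065 M of L.
Step 3:
                   L          B
  init       0.02292     0.3718
  Δ         -0.02013    0.04026
  eq        0.002789     0.4121
  solve Keq expr → x = 0.02013; check Q = 60.89

Q₀ = 0.03687; Q < K (proceeds forward)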